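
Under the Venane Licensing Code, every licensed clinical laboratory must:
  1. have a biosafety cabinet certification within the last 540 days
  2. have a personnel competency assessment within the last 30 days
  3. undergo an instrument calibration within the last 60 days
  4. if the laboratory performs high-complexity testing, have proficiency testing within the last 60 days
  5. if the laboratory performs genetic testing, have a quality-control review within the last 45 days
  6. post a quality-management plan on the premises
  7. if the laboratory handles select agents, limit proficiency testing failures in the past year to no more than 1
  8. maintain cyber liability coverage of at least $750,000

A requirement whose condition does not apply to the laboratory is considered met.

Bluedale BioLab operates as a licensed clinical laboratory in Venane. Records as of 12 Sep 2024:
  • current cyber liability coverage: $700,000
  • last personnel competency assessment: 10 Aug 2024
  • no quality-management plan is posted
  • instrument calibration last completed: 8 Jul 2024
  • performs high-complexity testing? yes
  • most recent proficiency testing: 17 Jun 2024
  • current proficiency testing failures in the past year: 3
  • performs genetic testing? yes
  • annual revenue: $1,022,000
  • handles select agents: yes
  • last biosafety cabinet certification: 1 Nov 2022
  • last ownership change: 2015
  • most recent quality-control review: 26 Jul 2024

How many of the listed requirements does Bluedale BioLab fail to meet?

1. biosafety cabinet certification 681 days ago vs limit 540 → not met
2. personnel competency assessment 33 days ago vs limit 30 → not met
3. instrument calibration 66 days ago vs limit 60 → not met
4. condition 'performs high-complexity testing' holds; proficiency testing 87 days ago vs limit 60 → not met
5. condition 'performs genetic testing' holds; quality-control review 48 days ago vs limit 45 → not met
6. quality-management plan absent → not met
7. condition 'handles select agents' holds; proficiency testing failures in the past year 3 > 1 → not met
8. cyber liability coverage $700,000 < $750,000 → not met
Not met: 8 of 8

8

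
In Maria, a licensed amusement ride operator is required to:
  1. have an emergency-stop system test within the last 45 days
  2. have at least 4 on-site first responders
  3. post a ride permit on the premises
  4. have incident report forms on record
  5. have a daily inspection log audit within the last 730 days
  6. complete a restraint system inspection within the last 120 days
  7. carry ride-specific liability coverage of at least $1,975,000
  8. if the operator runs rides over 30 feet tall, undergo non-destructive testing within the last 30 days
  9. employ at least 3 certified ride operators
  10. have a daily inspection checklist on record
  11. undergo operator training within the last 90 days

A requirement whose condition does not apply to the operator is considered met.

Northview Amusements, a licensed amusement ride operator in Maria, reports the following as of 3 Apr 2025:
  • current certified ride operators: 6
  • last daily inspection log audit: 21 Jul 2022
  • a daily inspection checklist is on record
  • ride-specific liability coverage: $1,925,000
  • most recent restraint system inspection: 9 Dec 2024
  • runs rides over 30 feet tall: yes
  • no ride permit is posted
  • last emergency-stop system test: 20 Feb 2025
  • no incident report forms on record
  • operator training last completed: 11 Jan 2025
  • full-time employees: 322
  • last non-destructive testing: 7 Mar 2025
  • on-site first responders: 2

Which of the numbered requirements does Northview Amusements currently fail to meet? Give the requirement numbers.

2, 3, 4, 5, 7

1. emergency-stop system test 42 days ago vs limit 45 → met
2. on-site first responders 2 < 4 → not met
3. ride permit absent → not met
4. incident report forms absent → not met
5. daily inspection log audit 987 days ago vs limit 730 → not met
6. restraint system inspection 115 days ago vs limit 120 → met
7. ride-specific liability coverage $1,925,000 < $1,975,000 → not met
8. condition 'runs rides over 30 feet tall' holds; non-destructive testing 27 days ago vs limit 30 → met
9. certified ride operators 6 ≥ 3 → met
10. daily inspection checklist present → met
11. operator training 82 days ago vs limit 90 → met
Not met: 2, 3, 4, 5, 7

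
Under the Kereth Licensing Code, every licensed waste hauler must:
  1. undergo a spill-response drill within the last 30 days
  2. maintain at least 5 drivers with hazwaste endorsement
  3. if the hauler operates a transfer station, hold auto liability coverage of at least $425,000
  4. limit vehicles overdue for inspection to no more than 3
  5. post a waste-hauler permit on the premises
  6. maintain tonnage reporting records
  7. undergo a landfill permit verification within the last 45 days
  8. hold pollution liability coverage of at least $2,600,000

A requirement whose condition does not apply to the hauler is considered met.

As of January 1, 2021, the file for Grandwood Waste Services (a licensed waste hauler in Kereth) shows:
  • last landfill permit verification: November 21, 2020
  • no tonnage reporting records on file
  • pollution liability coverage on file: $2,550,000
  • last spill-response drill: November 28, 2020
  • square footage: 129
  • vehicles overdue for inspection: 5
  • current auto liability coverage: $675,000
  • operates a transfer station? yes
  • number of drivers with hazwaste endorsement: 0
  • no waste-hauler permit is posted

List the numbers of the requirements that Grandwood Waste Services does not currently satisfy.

1. spill-response drill 34 days ago vs limit 30 → not met
2. drivers with hazwaste endorsement 0 < 5 → not met
3. condition 'operates a transfer station' holds; auto liability coverage $675,000 ≥ $425,000 → met
4. vehicles overdue for inspection 5 > 3 → not met
5. waste-hauler permit absent → not met
6. tonnage reporting records absent → not met
7. landfill permit verification 41 days ago vs limit 45 → met
8. pollution liability coverage $2,550,000 < $2,600,000 → not met
Not met: 1, 2, 4, 5, 6, 8

1, 2, 4, 5, 6, 8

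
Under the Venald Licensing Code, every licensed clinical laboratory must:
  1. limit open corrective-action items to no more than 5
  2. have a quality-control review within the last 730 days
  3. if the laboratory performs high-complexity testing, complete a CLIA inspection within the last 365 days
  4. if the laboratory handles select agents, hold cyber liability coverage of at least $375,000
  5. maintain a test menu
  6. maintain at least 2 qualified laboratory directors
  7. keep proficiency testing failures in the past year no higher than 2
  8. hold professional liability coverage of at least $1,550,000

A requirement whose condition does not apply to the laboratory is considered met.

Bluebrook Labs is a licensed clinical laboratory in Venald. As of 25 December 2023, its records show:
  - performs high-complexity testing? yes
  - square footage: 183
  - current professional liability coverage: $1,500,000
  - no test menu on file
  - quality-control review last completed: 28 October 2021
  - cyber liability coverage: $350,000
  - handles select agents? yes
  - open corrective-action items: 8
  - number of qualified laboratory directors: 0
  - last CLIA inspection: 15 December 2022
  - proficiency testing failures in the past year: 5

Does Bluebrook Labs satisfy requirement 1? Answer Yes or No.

No

1. open corrective-action items 8 > 5 → not met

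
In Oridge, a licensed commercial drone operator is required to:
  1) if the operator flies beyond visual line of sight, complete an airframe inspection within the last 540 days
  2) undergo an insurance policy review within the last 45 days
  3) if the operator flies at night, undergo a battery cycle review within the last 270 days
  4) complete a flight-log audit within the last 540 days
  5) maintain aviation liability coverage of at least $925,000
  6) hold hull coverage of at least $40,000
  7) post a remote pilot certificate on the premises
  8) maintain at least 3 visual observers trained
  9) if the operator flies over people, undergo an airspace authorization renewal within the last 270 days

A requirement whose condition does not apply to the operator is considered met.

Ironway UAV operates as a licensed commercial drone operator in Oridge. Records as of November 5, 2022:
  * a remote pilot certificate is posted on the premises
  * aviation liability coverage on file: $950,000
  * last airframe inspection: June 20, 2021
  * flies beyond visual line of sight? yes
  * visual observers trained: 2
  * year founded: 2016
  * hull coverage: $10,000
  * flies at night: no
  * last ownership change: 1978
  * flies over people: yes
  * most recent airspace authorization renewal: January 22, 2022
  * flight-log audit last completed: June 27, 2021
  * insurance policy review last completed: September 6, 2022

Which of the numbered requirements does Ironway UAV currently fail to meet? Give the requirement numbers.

2, 6, 8, 9

1. condition 'flies beyond visual line of sight' holds; airframe inspection 503 days ago vs limit 540 → met
2. insurance policy review 60 days ago vs limit 45 → not met
3. condition 'flies at night' does not hold → requirement n/a → met
4. flight-log audit 496 days ago vs limit 540 → met
5. aviation liability coverage $950,000 ≥ $925,000 → met
6. hull coverage $10,000 < $40,000 → not met
7. remote pilot certificate present → met
8. visual observers trained 2 < 3 → not met
9. condition 'flies over people' holds; airspace authorization renewal 287 days ago vs limit 270 → not met
Not met: 2, 6, 8, 9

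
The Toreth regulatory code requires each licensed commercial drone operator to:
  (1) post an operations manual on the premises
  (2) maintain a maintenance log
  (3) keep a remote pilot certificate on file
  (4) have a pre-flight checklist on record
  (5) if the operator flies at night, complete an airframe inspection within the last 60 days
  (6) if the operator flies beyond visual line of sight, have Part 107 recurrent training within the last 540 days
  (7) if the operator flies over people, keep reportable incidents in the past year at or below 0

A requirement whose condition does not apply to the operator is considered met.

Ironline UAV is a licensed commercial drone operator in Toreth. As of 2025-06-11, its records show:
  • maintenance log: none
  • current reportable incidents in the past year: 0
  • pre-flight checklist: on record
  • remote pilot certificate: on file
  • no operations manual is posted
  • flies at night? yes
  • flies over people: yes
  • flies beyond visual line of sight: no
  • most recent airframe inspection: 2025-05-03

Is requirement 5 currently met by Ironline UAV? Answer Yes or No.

5. condition 'flies at night' holds; airframe inspection 39 days ago vs limit 60 → met

Yes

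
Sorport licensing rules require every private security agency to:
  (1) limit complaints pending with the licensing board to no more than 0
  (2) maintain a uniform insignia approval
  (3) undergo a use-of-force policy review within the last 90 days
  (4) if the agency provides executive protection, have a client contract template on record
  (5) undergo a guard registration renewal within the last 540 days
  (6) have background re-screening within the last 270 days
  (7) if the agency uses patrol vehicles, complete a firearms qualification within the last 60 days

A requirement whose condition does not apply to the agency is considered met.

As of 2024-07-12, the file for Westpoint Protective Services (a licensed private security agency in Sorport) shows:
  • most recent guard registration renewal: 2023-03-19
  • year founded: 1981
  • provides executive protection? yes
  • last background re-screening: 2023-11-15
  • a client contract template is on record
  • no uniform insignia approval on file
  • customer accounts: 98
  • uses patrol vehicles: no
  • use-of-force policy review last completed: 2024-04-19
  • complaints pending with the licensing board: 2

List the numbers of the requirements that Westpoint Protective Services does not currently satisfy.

1, 2

1. complaints pending with the licensing board 2 > 0 → not met
2. uniform insignia approval absent → not met
3. use-of-force policy review 84 days ago vs limit 90 → met
4. condition 'provides executive protection' holds; client contract template present → met
5. guard registration renewal 481 days ago vs limit 540 → met
6. background re-screening 240 days ago vs limit 270 → met
7. condition 'uses patrol vehicles' does not hold → requirement n/a → met
Not met: 1, 2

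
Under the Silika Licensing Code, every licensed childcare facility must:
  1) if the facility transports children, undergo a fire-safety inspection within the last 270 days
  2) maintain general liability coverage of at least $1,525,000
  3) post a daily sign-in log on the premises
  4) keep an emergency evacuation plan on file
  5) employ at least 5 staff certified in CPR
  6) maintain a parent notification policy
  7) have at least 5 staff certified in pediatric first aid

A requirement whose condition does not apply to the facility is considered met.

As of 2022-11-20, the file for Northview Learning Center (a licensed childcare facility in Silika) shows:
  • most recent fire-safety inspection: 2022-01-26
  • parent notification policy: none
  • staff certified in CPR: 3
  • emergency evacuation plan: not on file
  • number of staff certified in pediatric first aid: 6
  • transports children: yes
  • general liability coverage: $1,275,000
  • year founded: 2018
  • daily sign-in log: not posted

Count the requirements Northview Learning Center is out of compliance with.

6

1. condition 'transports children' holds; fire-safety inspection 298 days ago vs limit 270 → not met
2. general liability coverage $1,275,000 < $1,525,000 → not met
3. daily sign-in log absent → not met
4. emergency evacuation plan absent → not met
5. staff certified in CPR 3 < 5 → not met
6. parent notification policy absent → not met
7. staff certified in pediatric first aid 6 ≥ 5 → met
Not met: 6 of 7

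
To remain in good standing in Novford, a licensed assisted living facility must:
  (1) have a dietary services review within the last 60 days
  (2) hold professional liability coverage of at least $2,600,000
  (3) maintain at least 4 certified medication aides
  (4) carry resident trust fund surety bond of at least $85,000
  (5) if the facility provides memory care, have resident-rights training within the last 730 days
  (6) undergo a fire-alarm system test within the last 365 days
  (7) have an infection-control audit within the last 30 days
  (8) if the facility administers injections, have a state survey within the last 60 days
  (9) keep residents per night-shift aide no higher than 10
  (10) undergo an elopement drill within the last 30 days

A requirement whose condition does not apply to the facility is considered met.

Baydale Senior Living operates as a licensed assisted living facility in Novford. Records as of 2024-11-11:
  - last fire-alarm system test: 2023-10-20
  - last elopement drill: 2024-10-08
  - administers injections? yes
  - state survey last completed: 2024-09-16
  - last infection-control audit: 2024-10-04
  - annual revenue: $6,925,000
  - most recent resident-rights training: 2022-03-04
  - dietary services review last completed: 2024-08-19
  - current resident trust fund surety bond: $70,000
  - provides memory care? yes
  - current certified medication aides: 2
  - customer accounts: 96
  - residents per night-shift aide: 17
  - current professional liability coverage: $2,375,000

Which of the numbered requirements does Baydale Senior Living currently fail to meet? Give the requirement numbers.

1. dietary services review 84 days ago vs limit 60 → not met
2. professional liability coverage $2,375,000 < $2,600,000 → not met
3. certified medication aides 2 < 4 → not met
4. resident trust fund surety bond $70,000 < $85,000 → not met
5. condition 'provides memory care' holds; resident-rights training 983 days ago vs limit 730 → not met
6. fire-alarm system test 388 days ago vs limit 365 → not met
7. infection-control audit 38 days ago vs limit 30 → not met
8. condition 'administers injections' holds; state survey 56 days ago vs limit 60 → met
9. residents per night-shift aide 17 > 10 → not met
10. elopement drill 34 days ago vs limit 30 → not met
Not met: 1, 2, 3, 4, 5, 6, 7, 9, 10

1, 2, 3, 4, 5, 6, 7, 9, 10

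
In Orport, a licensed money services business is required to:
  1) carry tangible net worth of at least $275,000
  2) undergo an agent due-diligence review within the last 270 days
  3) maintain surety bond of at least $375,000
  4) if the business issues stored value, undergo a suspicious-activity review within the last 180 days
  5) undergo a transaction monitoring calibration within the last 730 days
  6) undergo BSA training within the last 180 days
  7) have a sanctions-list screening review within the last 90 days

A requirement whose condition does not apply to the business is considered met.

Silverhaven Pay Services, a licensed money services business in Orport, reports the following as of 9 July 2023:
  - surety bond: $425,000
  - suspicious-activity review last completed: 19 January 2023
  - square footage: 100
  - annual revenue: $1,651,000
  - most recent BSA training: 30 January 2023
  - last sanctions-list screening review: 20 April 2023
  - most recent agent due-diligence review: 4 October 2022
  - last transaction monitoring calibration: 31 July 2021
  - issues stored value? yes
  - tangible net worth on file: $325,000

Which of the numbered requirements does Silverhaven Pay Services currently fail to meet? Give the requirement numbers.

2

1. tangible net worth $325,000 ≥ $275,000 → met
2. agent due-diligence review 278 days ago vs limit 270 → not met
3. surety bond $425,000 ≥ $375,000 → met
4. condition 'issues stored value' holds; suspicious-activity review 171 days ago vs limit 180 → met
5. transaction monitoring calibration 708 days ago vs limit 730 → met
6. BSA training 160 days ago vs limit 180 → met
7. sanctions-list screening review 80 days ago vs limit 90 → met
Not met: 2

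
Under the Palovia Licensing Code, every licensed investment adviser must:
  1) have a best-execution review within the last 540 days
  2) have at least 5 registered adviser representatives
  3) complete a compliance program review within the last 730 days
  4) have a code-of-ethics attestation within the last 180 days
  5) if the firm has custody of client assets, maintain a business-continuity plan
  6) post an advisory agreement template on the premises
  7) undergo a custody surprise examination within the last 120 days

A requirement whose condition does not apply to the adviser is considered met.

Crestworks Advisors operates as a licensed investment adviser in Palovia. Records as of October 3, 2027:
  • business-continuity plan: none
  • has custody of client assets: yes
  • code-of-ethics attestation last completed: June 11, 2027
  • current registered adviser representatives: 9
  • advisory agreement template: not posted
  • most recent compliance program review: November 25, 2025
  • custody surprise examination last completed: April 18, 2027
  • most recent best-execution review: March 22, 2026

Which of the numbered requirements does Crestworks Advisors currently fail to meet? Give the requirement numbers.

1, 5, 6, 7

1. best-execution review 560 days ago vs limit 540 → not met
2. registered adviser representatives 9 ≥ 5 → met
3. compliance program review 677 days ago vs limit 730 → met
4. code-of-ethics attestation 114 days ago vs limit 180 → met
5. condition 'has custody of client assets' holds; business-continuity plan absent → not met
6. advisory agreement template absent → not met
7. custody surprise examination 168 days ago vs limit 120 → not met
Not met: 1, 5, 6, 7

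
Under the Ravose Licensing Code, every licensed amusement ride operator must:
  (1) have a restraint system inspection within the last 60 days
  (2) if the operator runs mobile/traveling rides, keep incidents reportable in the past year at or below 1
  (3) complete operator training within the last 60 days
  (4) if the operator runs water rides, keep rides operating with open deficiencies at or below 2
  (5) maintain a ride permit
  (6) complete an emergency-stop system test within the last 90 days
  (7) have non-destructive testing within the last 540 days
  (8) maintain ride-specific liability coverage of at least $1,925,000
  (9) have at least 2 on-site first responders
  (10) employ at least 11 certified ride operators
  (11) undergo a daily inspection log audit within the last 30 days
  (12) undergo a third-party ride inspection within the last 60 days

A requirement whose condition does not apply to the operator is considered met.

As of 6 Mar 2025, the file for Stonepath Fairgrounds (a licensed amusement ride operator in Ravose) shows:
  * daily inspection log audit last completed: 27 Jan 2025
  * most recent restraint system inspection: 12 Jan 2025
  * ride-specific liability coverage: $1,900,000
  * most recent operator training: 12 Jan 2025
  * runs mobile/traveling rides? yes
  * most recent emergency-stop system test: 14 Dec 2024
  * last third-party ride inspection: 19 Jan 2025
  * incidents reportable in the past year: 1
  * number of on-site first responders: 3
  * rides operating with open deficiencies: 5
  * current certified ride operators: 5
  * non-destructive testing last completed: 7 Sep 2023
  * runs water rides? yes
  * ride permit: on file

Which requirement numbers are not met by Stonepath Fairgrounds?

4, 7, 8, 10, 11

1. restraint system inspection 53 days ago vs limit 60 → met
2. condition 'runs mobile/traveling rides' holds; incidents reportable in the past year 1 ≤ 1 → met
3. operator training 53 days ago vs limit 60 → met
4. condition 'runs water rides' holds; rides operating with open deficiencies 5 > 2 → not met
5. ride permit present → met
6. emergency-stop system test 82 days ago vs limit 90 → met
7. non-destructive testing 546 days ago vs limit 540 → not met
8. ride-specific liability coverage $1,900,000 < $1,925,000 → not met
9. on-site first responders 3 ≥ 2 → met
10. certified ride operators 5 < 11 → not met
11. daily inspection log audit 38 days ago vs limit 30 → not met
12. third-party ride inspection 46 days ago vs limit 60 → met
Not met: 4, 7, 8, 10, 11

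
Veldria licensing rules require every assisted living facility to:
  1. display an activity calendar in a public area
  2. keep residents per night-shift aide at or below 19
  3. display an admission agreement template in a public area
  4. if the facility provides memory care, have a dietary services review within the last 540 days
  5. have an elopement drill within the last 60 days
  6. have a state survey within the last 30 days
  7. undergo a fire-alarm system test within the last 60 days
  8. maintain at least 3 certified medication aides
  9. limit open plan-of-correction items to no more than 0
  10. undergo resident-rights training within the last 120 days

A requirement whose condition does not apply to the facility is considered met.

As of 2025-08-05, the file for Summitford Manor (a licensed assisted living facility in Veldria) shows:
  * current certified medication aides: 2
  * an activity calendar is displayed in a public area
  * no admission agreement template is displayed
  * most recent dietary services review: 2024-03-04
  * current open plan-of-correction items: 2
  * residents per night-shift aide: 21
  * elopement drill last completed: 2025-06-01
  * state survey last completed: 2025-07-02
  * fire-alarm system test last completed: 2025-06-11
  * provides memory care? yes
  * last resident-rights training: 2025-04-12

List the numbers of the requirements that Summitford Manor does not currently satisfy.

2, 3, 5, 6, 8, 9

1. activity calendar present → met
2. residents per night-shift aide 21 > 19 → not met
3. admission agreement template absent → not met
4. condition 'provides memory care' holds; dietary services review 519 days ago vs limit 540 → met
5. elopement drill 65 days ago vs limit 60 → not met
6. state survey 34 days ago vs limit 30 → not met
7. fire-alarm system test 55 days ago vs limit 60 → met
8. certified medication aides 2 < 3 → not met
9. open plan-of-correction items 2 > 0 → not met
10. resident-rights training 115 days ago vs limit 120 → met
Not met: 2, 3, 5, 6, 8, 9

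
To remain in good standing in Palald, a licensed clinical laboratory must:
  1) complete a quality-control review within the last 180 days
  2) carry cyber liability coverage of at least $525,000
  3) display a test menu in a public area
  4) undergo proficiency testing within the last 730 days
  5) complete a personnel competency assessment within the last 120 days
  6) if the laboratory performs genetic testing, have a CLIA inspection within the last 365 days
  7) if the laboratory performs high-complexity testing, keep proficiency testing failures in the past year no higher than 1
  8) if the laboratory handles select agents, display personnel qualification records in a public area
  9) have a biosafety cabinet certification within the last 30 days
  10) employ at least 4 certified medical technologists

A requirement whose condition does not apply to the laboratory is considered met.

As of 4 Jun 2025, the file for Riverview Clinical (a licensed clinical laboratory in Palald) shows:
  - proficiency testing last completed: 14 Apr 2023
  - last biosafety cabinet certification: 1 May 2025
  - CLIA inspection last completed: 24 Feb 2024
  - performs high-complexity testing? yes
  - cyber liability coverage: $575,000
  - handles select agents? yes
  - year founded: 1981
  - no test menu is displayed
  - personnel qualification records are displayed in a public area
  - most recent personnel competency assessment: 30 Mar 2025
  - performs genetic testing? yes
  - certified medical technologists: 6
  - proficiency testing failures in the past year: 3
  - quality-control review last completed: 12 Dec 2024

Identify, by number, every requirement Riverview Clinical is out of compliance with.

3, 4, 6, 7, 9

1. quality-control review 174 days ago vs limit 180 → met
2. cyber liability coverage $575,000 ≥ $525,000 → met
3. test menu absent → not met
4. proficiency testing 782 days ago vs limit 730 → not met
5. personnel competency assessment 66 days ago vs limit 120 → met
6. condition 'performs genetic testing' holds; CLIA inspection 466 days ago vs limit 365 → not met
7. condition 'performs high-complexity testing' holds; proficiency testing failures in the past year 3 > 1 → not met
8. condition 'handles select agents' holds; personnel qualification records present → met
9. biosafety cabinet certification 34 days ago vs limit 30 → not met
10. certified medical technologists 6 ≥ 4 → met
Not met: 3, 4, 6, 7, 9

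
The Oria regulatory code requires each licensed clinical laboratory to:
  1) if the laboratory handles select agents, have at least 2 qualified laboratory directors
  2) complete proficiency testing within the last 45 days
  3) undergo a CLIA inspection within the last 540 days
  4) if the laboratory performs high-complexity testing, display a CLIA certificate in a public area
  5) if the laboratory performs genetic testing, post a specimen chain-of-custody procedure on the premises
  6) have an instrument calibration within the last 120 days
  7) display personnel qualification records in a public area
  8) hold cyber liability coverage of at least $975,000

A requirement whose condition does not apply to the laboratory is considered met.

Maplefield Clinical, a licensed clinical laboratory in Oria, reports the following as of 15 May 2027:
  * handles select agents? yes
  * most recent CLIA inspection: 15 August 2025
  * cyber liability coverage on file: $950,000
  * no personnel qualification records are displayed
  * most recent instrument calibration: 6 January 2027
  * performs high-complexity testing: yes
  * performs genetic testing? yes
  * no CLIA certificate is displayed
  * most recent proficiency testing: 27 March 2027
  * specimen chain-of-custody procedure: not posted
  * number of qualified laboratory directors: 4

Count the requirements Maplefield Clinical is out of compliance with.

1. condition 'handles select agents' holds; qualified laboratory directors 4 ≥ 2 → met
2. proficiency testing 49 days ago vs limit 45 → not met
3. CLIA inspection 638 days ago vs limit 540 → not met
4. condition 'performs high-complexity testing' holds; CLIA certificate absent → not met
5. condition 'performs genetic testing' holds; specimen chain-of-custody procedure absent → not met
6. instrument calibration 129 days ago vs limit 120 → not met
7. personnel qualification records absent → not met
8. cyber liability coverage $950,000 < $975,000 → not met
Not met: 7 of 8

7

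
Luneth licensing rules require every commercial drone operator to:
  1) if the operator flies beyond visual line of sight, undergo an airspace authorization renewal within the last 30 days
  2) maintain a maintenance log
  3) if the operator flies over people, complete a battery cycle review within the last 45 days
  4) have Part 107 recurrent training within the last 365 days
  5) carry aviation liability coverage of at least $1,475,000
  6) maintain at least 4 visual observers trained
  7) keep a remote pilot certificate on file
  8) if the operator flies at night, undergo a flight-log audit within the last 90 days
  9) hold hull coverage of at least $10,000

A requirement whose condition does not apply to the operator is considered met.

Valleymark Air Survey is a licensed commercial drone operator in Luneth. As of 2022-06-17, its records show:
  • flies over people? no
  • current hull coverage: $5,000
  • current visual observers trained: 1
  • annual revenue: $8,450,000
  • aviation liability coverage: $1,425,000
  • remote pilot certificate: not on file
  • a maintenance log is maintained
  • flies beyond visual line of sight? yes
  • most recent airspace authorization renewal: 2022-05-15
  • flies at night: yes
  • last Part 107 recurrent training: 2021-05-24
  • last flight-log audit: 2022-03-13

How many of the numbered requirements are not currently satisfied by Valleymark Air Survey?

1. condition 'flies beyond visual line of sight' holds; airspace authorization renewal 33 days ago vs limit 30 → not met
2. maintenance log present → met
3. condition 'flies over people' does not hold → requirement n/a → met
4. Part 107 recurrent training 389 days ago vs limit 365 → not met
5. aviation liability coverage $1,425,000 < $1,475,000 → not met
6. visual observers trained 1 < 4 → not met
7. remote pilot certificate absent → not met
8. condition 'flies at night' holds; flight-log audit 96 days ago vs limit 90 → not met
9. hull coverage $5,000 < $10,000 → not met
Not met: 7 of 9

7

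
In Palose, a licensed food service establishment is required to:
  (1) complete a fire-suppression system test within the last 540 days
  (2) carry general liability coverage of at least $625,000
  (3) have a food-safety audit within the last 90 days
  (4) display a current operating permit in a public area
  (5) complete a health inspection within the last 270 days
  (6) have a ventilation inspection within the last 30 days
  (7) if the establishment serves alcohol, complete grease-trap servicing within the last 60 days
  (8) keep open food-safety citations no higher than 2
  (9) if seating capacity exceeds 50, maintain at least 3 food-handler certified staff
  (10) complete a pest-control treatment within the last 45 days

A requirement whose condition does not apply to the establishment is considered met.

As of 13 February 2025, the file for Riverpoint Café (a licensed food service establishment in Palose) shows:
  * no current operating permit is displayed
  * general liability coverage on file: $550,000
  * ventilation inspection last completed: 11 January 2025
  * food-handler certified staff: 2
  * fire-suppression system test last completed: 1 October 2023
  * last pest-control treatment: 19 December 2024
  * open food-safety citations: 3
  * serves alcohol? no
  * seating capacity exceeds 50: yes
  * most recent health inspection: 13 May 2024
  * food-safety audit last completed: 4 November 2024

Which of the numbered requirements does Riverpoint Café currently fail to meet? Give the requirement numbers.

1. fire-suppression system test 501 days ago vs limit 540 → met
2. general liability coverage $550,000 < $625,000 → not met
3. food-safety audit 101 days ago vs limit 90 → not met
4. current operating permit absent → not met
5. health inspection 276 days ago vs limit 270 → not met
6. ventilation inspection 33 days ago vs limit 30 → not met
7. condition 'serves alcohol' does not hold → requirement n/a → met
8. open food-safety citations 3 > 2 → not met
9. condition 'seating capacity exceeds 50' holds; food-handler certified staff 2 < 3 → not met
10. pest-control treatment 56 days ago vs limit 45 → not met
Not met: 2, 3, 4, 5, 6, 8, 9, 10

2, 3, 4, 5, 6, 8, 9, 10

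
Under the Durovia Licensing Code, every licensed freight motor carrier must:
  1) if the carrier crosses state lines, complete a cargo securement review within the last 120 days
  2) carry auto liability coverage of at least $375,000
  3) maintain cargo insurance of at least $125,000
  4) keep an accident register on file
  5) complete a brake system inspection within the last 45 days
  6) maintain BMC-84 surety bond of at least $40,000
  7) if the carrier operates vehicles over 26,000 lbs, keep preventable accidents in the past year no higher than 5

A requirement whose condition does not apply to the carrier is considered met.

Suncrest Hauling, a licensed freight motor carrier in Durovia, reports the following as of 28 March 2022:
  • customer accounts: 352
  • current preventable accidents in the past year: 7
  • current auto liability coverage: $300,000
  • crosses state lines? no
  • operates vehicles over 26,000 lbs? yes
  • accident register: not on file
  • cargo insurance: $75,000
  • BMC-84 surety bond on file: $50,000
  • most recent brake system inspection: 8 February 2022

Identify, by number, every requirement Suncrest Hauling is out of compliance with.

2, 3, 4, 5, 7

1. condition 'crosses state lines' does not hold → requirement n/a → met
2. auto liability coverage $300,000 < $375,000 → not met
3. cargo insurance $75,000 < $125,000 → not met
4. accident register absent → not met
5. brake system inspection 48 days ago vs limit 45 → not met
6. BMC-84 surety bond $50,000 ≥ $40,000 → met
7. condition 'operates vehicles over 26,000 lbs' holds; preventable accidents in the past year 7 > 5 → not met
Not met: 2, 3, 4, 5, 7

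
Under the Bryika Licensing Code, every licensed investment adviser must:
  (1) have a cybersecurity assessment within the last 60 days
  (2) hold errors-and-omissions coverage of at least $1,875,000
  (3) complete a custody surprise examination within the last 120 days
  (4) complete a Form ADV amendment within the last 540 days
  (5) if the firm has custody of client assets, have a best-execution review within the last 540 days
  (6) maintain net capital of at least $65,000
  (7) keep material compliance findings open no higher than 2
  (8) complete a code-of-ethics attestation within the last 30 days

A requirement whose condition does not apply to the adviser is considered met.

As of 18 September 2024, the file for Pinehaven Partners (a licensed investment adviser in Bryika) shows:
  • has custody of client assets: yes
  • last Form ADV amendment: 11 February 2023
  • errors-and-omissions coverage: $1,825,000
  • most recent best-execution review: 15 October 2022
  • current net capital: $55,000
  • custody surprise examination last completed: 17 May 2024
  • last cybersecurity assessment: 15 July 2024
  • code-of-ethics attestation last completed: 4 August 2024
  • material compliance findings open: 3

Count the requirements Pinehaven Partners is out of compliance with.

8

1. cybersecurity assessment 65 days ago vs limit 60 → not met
2. errors-and-omissions coverage $1,825,000 < $1,875,000 → not met
3. custody surprise examination 124 days ago vs limit 120 → not met
4. Form ADV amendment 585 days ago vs limit 540 → not met
5. condition 'has custody of client assets' holds; best-execution review 704 days ago vs limit 540 → not met
6. net capital $55,000 < $65,000 → not met
7. material compliance findings open 3 > 2 → not met
8. code-of-ethics attestation 45 days ago vs limit 30 → not met
Not met: 8 of 8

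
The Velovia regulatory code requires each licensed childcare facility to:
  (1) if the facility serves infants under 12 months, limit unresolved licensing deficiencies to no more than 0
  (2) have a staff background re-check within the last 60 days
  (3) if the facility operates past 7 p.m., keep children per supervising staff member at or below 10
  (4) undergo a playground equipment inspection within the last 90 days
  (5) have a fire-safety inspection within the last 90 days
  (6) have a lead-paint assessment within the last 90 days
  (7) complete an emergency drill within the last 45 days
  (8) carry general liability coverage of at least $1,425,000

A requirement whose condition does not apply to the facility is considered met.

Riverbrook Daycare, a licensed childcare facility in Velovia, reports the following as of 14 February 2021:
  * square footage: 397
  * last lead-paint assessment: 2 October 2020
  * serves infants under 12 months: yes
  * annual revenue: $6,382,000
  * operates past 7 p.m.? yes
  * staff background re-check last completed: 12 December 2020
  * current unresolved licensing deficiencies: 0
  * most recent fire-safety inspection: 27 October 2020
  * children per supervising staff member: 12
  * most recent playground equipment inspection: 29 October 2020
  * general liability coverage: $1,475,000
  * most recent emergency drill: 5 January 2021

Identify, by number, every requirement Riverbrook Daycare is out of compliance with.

2, 3, 4, 5, 6

1. condition 'serves infants under 12 months' holds; unresolved licensing deficiencies 0 ≤ 0 → met
2. staff background re-check 64 days ago vs limit 60 → not met
3. condition 'operates past 7 p.m.' holds; children per supervising staff member 12 > 10 → not met
4. playground equipment inspection 108 days ago vs limit 90 → not met
5. fire-safety inspection 110 days ago vs limit 90 → not met
6. lead-paint assessment 135 days ago vs limit 90 → not met
7. emergency drill 40 days ago vs limit 45 → met
8. general liability coverage $1,475,000 ≥ $1,425,000 → met
Not met: 2, 3, 4, 5, 6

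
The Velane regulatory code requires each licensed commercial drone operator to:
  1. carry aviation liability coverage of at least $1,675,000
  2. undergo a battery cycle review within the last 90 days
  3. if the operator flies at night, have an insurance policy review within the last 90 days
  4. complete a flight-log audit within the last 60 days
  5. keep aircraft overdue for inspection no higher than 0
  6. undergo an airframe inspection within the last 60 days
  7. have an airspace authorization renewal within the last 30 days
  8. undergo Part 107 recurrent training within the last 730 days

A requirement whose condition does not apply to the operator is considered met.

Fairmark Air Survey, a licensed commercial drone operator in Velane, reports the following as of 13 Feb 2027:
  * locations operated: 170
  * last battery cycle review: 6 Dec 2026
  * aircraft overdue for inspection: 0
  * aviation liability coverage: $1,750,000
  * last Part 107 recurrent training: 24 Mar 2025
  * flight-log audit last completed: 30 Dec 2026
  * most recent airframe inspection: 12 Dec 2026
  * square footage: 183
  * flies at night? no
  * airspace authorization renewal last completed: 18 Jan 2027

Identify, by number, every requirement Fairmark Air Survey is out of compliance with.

1. aviation liability coverage $1,750,000 ≥ $1,675,000 → met
2. battery cycle review 69 days ago vs limit 90 → met
3. condition 'flies at night' does not hold → requirement n/a → met
4. flight-log audit 45 days ago vs limit 60 → met
5. aircraft overdue for inspection 0 ≤ 0 → met
6. airframe inspection 63 days ago vs limit 60 → not met
7. airspace authorization renewal 26 days ago vs limit 30 → met
8. Part 107 recurrent training 691 days ago vs limit 730 → met
Not met: 6

6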